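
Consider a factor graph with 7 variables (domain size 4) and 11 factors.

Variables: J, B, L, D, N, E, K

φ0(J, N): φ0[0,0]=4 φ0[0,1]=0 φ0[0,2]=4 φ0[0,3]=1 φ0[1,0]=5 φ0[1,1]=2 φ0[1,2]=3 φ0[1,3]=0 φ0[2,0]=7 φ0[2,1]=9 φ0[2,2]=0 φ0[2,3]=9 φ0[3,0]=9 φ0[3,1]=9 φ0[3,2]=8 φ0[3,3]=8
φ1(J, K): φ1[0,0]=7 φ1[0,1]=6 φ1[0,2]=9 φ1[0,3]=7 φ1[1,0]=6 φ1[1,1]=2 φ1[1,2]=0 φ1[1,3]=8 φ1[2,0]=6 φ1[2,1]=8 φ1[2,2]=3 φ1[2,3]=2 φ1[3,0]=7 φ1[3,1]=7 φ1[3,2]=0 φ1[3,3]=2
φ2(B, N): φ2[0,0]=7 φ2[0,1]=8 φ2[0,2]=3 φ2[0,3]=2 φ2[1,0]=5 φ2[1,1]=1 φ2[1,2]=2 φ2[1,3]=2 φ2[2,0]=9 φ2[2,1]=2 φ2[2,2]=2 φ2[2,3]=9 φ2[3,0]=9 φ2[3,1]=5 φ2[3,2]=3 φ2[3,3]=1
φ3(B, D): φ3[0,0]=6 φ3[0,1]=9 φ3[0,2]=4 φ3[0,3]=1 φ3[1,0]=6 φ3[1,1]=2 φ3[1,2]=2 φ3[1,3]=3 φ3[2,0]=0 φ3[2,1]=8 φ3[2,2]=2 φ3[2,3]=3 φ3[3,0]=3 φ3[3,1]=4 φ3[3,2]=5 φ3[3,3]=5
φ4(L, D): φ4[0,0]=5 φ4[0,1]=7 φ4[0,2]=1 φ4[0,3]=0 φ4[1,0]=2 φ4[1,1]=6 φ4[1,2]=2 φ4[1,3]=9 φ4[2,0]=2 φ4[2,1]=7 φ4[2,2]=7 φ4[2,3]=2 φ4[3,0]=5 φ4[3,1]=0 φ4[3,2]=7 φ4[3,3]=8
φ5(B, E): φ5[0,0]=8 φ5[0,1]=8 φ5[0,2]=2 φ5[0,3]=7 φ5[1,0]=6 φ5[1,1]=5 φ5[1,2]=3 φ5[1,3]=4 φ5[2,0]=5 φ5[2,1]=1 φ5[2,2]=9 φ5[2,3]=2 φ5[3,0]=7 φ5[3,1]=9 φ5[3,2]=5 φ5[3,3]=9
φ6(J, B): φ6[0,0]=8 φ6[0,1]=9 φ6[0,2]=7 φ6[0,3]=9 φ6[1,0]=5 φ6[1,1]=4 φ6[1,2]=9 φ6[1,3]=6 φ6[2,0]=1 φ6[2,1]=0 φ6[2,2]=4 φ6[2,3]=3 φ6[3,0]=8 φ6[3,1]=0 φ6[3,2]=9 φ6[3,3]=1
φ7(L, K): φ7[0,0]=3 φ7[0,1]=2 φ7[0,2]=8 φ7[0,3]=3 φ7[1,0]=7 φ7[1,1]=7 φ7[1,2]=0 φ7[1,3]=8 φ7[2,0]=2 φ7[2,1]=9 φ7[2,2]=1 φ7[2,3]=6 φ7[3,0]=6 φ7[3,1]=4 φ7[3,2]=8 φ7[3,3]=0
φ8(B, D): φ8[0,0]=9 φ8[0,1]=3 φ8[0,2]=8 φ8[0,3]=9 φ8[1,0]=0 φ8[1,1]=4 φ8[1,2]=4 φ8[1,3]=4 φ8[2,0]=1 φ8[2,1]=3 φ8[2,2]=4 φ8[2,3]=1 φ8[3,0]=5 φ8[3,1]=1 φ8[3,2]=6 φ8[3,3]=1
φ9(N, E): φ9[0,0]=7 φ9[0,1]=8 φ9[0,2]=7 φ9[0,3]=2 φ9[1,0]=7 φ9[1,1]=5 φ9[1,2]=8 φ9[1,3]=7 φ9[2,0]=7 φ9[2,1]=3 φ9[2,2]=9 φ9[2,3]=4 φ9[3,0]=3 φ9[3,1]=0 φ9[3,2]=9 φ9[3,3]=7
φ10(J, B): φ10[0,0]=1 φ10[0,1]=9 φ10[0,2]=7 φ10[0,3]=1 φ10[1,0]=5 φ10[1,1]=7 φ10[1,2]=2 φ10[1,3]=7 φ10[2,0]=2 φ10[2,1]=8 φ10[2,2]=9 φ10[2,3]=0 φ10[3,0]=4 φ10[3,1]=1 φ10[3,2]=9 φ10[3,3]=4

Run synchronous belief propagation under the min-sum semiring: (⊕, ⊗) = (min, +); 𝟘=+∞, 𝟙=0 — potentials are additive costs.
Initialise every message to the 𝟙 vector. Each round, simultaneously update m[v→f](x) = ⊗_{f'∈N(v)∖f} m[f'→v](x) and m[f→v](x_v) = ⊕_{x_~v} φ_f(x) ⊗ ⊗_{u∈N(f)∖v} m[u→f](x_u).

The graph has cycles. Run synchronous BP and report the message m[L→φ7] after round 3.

message @ round 3 = [0, 2, 2, 0]

init: all messages = 𝟙 over 4 values
r1 m[φ0→J] = [0, 0, 0, 8]
r1 m[φ0→N] = [4, 0, 0, 0]
r1 m[φ1→J] = [6, 0, 2, 0]
r1 m[φ1→K] = [6, 2, 0, 2]
r1 m[φ2→B] = [2, 1, 2, 1]
r1 m[φ2→N] = [5, 1, 2, 1]
r1 m[φ3→B] = [1, 2, 0, 3]
r1 m[φ3→D] = [0, 2, 2, 1]
r1 m[φ4→L] = [0, 2, 2, 0]
r1 m[φ4→D] = [2, 0, 1, 0]
r1 m[φ5→B] = [2, 3, 1, 5]
r1 m[φ5→E] = [5, 1, 2, 2]
r1 m[φ6→J] = [7, 4, 0, 0]
r1 m[φ6→B] = [1, 0, 4, 1]
r1 m[φ7→L] = [2, 0, 1, 0]
r1 m[φ7→K] = [2, 2, 0, 0]
r1 m[φ8→B] = [3, 0, 1, 1]
r1 m[φ8→D] = [0, 1, 4, 1]
r1 m[φ9→N] = [2, 5, 3, 0]
r1 m[φ9→E] = [3, 0, 7, 2]
r1 m[φ10→J] = [1, 2, 0, 1]
r1 m[φ10→B] = [1, 1, 2, 0]
r1 m[J→φ0] = [0, 0, 0, 0]
r1 m[J→φ1] = [0, 0, 0, 0]
r1 m[J→φ6] = [0, 0, 0, 0]
r1 m[J→φ10] = [0, 0, 0, 0]
r1 m[B→φ2] = [0, 0, 0, 0]
r1 m[B→φ3] = [0, 0, 0, 0]
r1 m[B→φ5] = [0, 0, 0, 0]
r1 m[B→φ6] = [0, 0, 0, 0]
r1 m[B→φ8] = [0, 0, 0, 0]
r1 m[B→φ10] = [0, 0, 0, 0]
r1 m[L→φ4] = [0, 0, 0, 0]
r1 m[L→φ7] = [0, 0, 0, 0]
r1 m[D→φ3] = [0, 0, 0, 0]
r1 m[D→φ4] = [0, 0, 0, 0]
r1 m[D→φ8] = [0, 0, 0, 0]
r1 m[N→φ0] = [0, 0, 0, 0]
r1 m[N→φ2] = [0, 0, 0, 0]
r1 m[N→φ9] = [0, 0, 0, 0]
r1 m[E→φ5] = [0, 0, 0, 0]
r1 m[E→φ9] = [0, 0, 0, 0]
r1 m[K→φ1] = [0, 0, 0, 0]
r1 m[K→φ7] = [0, 0, 0, 0]
r2 m[φ0→J] = [0, 0, 0, 8]
r2 m[φ0→N] = [4, 0, 0, 0]
r2 m[φ1→J] = [6, 0, 2, 0]
r2 m[φ1→K] = [6, 2, 0, 2]
r2 m[φ2→B] = [2, 1, 2, 1]
r2 m[φ2→N] = [5, 1, 2, 1]
r2 m[φ3→B] = [1, 2, 0, 3]
r2 m[φ3→D] = [0, 2, 2, 1]
r2 m[φ4→L] = [0, 2, 2, 0]
r2 m[φ4→D] = [2, 0, 1, 0]
r2 m[φ5→B] = [2, 3, 1, 5]
r2 m[φ5→E] = [5, 1, 2, 2]
r2 m[φ6→J] = [7, 4, 0, 0]
r2 m[φ6→B] = [1, 0, 4, 1]
r2 m[φ7→L] = [2, 0, 1, 0]
r2 m[φ7→K] = [2, 2, 0, 0]
r2 m[φ8→B] = [3, 0, 1, 1]
r2 m[φ8→D] = [0, 1, 4, 1]
r2 m[φ9→N] = [2, 5, 3, 0]
r2 m[φ9→E] = [3, 0, 7, 2]
r2 m[φ10→J] = [1, 2, 0, 1]
r2 m[φ10→B] = [1, 1, 2, 0]
r2 m[J→φ0] = [14, 6, 2, 1]
r2 m[J→φ1] = [8, 6, 0, 9]
r2 m[J→φ6] = [7, 2, 2, 9]
r2 m[J→φ10] = [13, 4, 2, 8]
r2 m[B→φ2] = [8, 6, 8, 10]
r2 m[B→φ3] = [9, 5, 10, 8]
r2 m[B→φ5] = [8, 4, 9, 6]
r2 m[B→φ6] = [9, 7, 6, 10]
r2 m[B→φ8] = [7, 7, 9, 10]
r2 m[B→φ10] = [9, 6, 8, 11]
r2 m[L→φ4] = [2, 0, 1, 0]
r2 m[L→φ7] = [0, 2, 2, 0]
r2 m[D→φ3] = [2, 1, 5, 1]
r2 m[D→φ4] = [0, 3, 6, 2]
r2 m[D→φ8] = [2, 2, 3, 1]
r2 m[N→φ0] = [7, 6, 5, 1]
r2 m[N→φ2] = [6, 5, 3, 0]
r2 m[N→φ9] = [9, 1, 2, 1]
r2 m[E→φ5] = [3, 0, 7, 2]
r2 m[E→φ9] = [5, 1, 2, 2]
r2 m[K→φ1] = [2, 2, 0, 0]
r2 m[K→φ7] = [6, 2, 0, 2]
r3 m[φ0→J] = [2, 1, 5, 9]
r3 m[φ0→N] = [9, 8, 2, 6]
r3 m[φ1→J] = [7, 0, 2, 0]
r3 m[φ1→K] = [6, 8, 3, 2]
r3 m[φ2→B] = [2, 2, 5, 1]
r3 m[φ2→N] = [11, 7, 8, 8]
r3 m[φ3→B] = [2, 3, 2, 5]
r3 m[φ3→D] = [10, 7, 7, 8]
r3 m[φ4→L] = [2, 2, 2, 3]
r3 m[φ4→D] = [2, 0, 2, 2]
r3 m[φ5→B] = [8, 5, 1, 9]
r3 m[φ5→E] = [10, 9, 7, 8]
r3 m[φ6→J] = [13, 11, 7, 7]
r3 m[φ6→B] = [3, 2, 6, 5]
r3 m[φ7→L] = [4, 0, 1, 2]
r3 m[φ7→K] = [3, 2, 2, 0]
r3 m[φ8→B] = [5, 2, 2, 2]
r3 m[φ8→D] = [7, 10, 11, 10]
r3 m[φ9→N] = [4, 6, 4, 1]
r3 m[φ9→E] = [4, 1, 9, 6]
r3 m[φ10→J] = [10, 10, 11, 7]
r3 m[φ10→B] = [4, 9, 6, 2]
r3 m[J→φ0] = [14, 6, 2, 1]
r3 m[J→φ1] = [8, 6, 0, 9]
r3 m[J→φ6] = [7, 2, 2, 9]
r3 m[J→φ10] = [13, 4, 2, 8]
r3 m[B→φ2] = [8, 6, 8, 10]
r3 m[B→φ3] = [9, 5, 10, 8]
r3 m[B→φ5] = [8, 4, 9, 6]
r3 m[B→φ6] = [9, 7, 6, 10]
r3 m[B→φ8] = [7, 7, 9, 10]
r3 m[B→φ10] = [9, 6, 8, 11]
r3 m[L→φ4] = [2, 0, 1, 0]
r3 m[L→φ7] = [0, 2, 2, 0]
r3 m[D→φ3] = [2, 1, 5, 1]
r3 m[D→φ4] = [0, 3, 6, 2]
r3 m[D→φ8] = [2, 2, 3, 1]
r3 m[N→φ0] = [7, 6, 5, 1]
r3 m[N→φ2] = [6, 5, 3, 0]
r3 m[N→φ9] = [9, 1, 2, 1]
r3 m[E→φ5] = [3, 0, 7, 2]
r3 m[E→φ9] = [5, 1, 2, 2]
r3 m[K→φ1] = [2, 2, 0, 0]
r3 m[K→φ7] = [6, 2, 0, 2]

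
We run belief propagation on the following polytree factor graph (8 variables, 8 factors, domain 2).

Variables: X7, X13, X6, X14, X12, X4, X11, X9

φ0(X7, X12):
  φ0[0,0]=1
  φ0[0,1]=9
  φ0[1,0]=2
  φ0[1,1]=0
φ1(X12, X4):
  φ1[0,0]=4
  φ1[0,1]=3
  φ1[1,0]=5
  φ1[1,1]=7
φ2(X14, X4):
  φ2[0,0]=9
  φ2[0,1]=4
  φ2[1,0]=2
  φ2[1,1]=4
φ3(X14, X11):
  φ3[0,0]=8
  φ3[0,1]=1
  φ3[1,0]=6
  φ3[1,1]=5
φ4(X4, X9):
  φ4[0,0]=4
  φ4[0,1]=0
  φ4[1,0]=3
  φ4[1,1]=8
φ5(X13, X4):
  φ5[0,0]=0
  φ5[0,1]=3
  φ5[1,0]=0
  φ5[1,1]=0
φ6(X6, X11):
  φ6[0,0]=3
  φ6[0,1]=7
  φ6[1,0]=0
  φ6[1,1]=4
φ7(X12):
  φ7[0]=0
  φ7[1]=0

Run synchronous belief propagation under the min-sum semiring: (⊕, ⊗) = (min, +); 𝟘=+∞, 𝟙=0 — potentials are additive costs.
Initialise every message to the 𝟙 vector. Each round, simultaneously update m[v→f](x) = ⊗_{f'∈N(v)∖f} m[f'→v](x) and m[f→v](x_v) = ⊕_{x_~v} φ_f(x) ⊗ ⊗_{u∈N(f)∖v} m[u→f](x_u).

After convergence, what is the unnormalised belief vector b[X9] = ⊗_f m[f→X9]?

init: all messages = 𝟙 over 2 values
r1 m[φ0→X7] = [1, 0]
r1 m[φ0→X12] = [1, 0]
r1 m[φ1→X12] = [3, 5]
r1 m[φ1→X4] = [4, 3]
r1 m[φ2→X14] = [4, 2]
r1 m[φ2→X4] = [2, 4]
r1 m[φ3→X14] = [1, 5]
r1 m[φ3→X11] = [6, 1]
r1 m[φ4→X4] = [0, 3]
r1 m[φ4→X9] = [3, 0]
r1 m[φ5→X13] = [0, 0]
r1 m[φ5→X4] = [0, 0]
r1 m[φ6→X6] = [3, 0]
r1 m[φ6→X11] = [0, 4]
r1 m[φ7→X12] = [0, 0]
r1 m[X7→φ0] = [0, 0]
r1 m[X13→φ5] = [0, 0]
r1 m[X6→φ6] = [0, 0]
r1 m[X14→φ2] = [0, 0]
r1 m[X14→φ3] = [0, 0]
r1 m[X12→φ0] = [0, 0]
r1 m[X12→φ1] = [0, 0]
r1 m[X12→φ7] = [0, 0]
r1 m[X4→φ1] = [0, 0]
r1 m[X4→φ2] = [0, 0]
r1 m[X4→φ4] = [0, 0]
r1 m[X4→φ5] = [0, 0]
r1 m[X11→φ3] = [0, 0]
r1 m[X11→φ6] = [0, 0]
r1 m[X9→φ4] = [0, 0]
r2 m[φ0→X7] = [1, 0]
r2 m[φ0→X12] = [1, 0]
r2 m[φ1→X12] = [3, 5]
r2 m[φ1→X4] = [4, 3]
r2 m[φ2→X14] = [4, 2]
r2 m[φ2→X4] = [2, 4]
r2 m[φ3→X14] = [1, 5]
r2 m[φ3→X11] = [6, 1]
r2 m[φ4→X4] = [0, 3]
r2 m[φ4→X9] = [3, 0]
r2 m[φ5→X13] = [0, 0]
r2 m[φ5→X4] = [0, 0]
r2 m[φ6→X6] = [3, 0]
r2 m[φ6→X11] = [0, 4]
r2 m[φ7→X12] = [0, 0]
r2 m[X7→φ0] = [0, 0]
r2 m[X13→φ5] = [0, 0]
r2 m[X6→φ6] = [0, 0]
r2 m[X14→φ2] = [1, 5]
r2 m[X14→φ3] = [4, 2]
r2 m[X12→φ0] = [3, 5]
r2 m[X12→φ1] = [1, 0]
r2 m[X12→φ7] = [4, 5]
r2 m[X4→φ1] = [2, 7]
r2 m[X4→φ2] = [4, 6]
r2 m[X4→φ4] = [6, 7]
r2 m[X4→φ5] = [6, 10]
r2 m[X11→φ3] = [0, 4]
r2 m[X11→φ6] = [6, 1]
r2 m[X9→φ4] = [0, 0]
r3 m[φ0→X7] = [4, 5]
r3 m[φ0→X12] = [1, 0]
r3 m[φ1→X12] = [6, 7]
r3 m[φ1→X4] = [5, 4]
r3 m[φ2→X14] = [10, 6]
r3 m[φ2→X4] = [7, 5]
r3 m[φ3→X14] = [5, 6]
r3 m[φ3→X11] = [8, 5]
r3 m[φ4→X4] = [0, 3]
r3 m[φ4→X9] = [10, 6]
r3 m[φ5→X13] = [6, 6]
r3 m[φ5→X4] = [0, 0]
r3 m[φ6→X6] = [8, 5]
r3 m[φ6→X11] = [0, 4]
r3 m[φ7→X12] = [0, 0]
r3 m[X7→φ0] = [0, 0]
r3 m[X13→φ5] = [0, 0]
r3 m[X6→φ6] = [0, 0]
r3 m[X14→φ2] = [1, 5]
r3 m[X14→φ3] = [4, 2]
r3 m[X12→φ0] = [3, 5]
r3 m[X12→φ1] = [1, 0]
r3 m[X12→φ7] = [4, 5]
r3 m[X4→φ1] = [2, 7]
r3 m[X4→φ2] = [4, 6]
r3 m[X4→φ4] = [6, 7]
r3 m[X4→φ5] = [6, 10]
r3 m[X11→φ3] = [0, 4]
r3 m[X11→φ6] = [6, 1]
r3 m[X9→φ4] = [0, 0]
r4 m[φ0→X7] = [4, 5]
r4 m[φ0→X12] = [1, 0]
r4 m[φ1→X12] = [6, 7]
r4 m[φ1→X4] = [5, 4]
r4 m[φ2→X14] = [10, 6]
r4 m[φ2→X4] = [7, 5]
r4 m[φ3→X14] = [5, 6]
r4 m[φ3→X11] = [8, 5]
r4 m[φ4→X4] = [0, 3]
r4 m[φ4→X9] = [10, 6]
r4 m[φ5→X13] = [6, 6]
r4 m[φ5→X4] = [0, 0]
r4 m[φ6→X6] = [8, 5]
r4 m[φ6→X11] = [0, 4]
r4 m[φ7→X12] = [0, 0]
r4 m[X7→φ0] = [0, 0]
r4 m[X13→φ5] = [0, 0]
r4 m[X6→φ6] = [0, 0]
r4 m[X14→φ2] = [5, 6]
r4 m[X14→φ3] = [10, 6]
r4 m[X12→φ0] = [6, 7]
r4 m[X12→φ1] = [1, 0]
r4 m[X12→φ7] = [7, 7]
r4 m[X4→φ1] = [7, 8]
r4 m[X4→φ2] = [5, 7]
r4 m[X4→φ4] = [12, 9]
r4 m[X4→φ5] = [12, 12]
r4 m[X11→φ3] = [0, 4]
r4 m[X11→φ6] = [8, 5]
r4 m[X9→φ4] = [0, 0]
r5 m[φ0→X7] = [7, 7]
r5 m[φ0→X12] = [1, 0]
r5 m[φ1→X12] = [11, 12]
r5 m[φ1→X4] = [5, 4]
r5 m[φ2→X14] = [11, 7]
r5 m[φ2→X4] = [8, 9]
r5 m[φ3→X14] = [5, 6]
r5 m[φ3→X11] = [12, 11]
r5 m[φ4→X4] = [0, 3]
r5 m[φ4→X9] = [12, 12]
r5 m[φ5→X13] = [12, 12]
r5 m[φ5→X4] = [0, 0]
r5 m[φ6→X6] = [11, 8]
r5 m[φ6→X11] = [0, 4]
r5 m[φ7→X12] = [0, 0]
r5 m[X7→φ0] = [0, 0]
r5 m[X13→φ5] = [0, 0]
r5 m[X6→φ6] = [0, 0]
r5 m[X14→φ2] = [5, 6]
r5 m[X14→φ3] = [10, 6]
r5 m[X12→φ0] = [6, 7]
r5 m[X12→φ1] = [1, 0]
r5 m[X12→φ7] = [7, 7]
r5 m[X4→φ1] = [7, 8]
r5 m[X4→φ2] = [5, 7]
r5 m[X4→φ4] = [12, 9]
r5 m[X4→φ5] = [12, 12]
r5 m[X11→φ3] = [0, 4]
r5 m[X11→φ6] = [8, 5]
r5 m[X9→φ4] = [0, 0]
r6 m[φ0→X7] = [7, 7]
r6 m[φ0→X12] = [1, 0]
r6 m[φ1→X12] = [11, 12]
r6 m[φ1→X4] = [5, 4]
r6 m[φ2→X14] = [11, 7]
r6 m[φ2→X4] = [8, 9]
r6 m[φ3→X14] = [5, 6]
r6 m[φ3→X11] = [12, 11]
r6 m[φ4→X4] = [0, 3]
r6 m[φ4→X9] = [12, 12]
r6 m[φ5→X13] = [12, 12]
r6 m[φ5→X4] = [0, 0]
r6 m[φ6→X6] = [11, 8]
r6 m[φ6→X11] = [0, 4]
r6 m[φ7→X12] = [0, 0]
r6 m[X7→φ0] = [0, 0]
r6 m[X13→φ5] = [0, 0]
r6 m[X6→φ6] = [0, 0]
r6 m[X14→φ2] = [5, 6]
r6 m[X14→φ3] = [11, 7]
r6 m[X12→φ0] = [11, 12]
r6 m[X12→φ1] = [1, 0]
r6 m[X12→φ7] = [12, 12]
r6 m[X4→φ1] = [8, 12]
r6 m[X4→φ2] = [5, 7]
r6 m[X4→φ4] = [13, 13]
r6 m[X4→φ5] = [13, 16]
r6 m[X11→φ3] = [0, 4]
r6 m[X11→φ6] = [12, 11]
r6 m[X9→φ4] = [0, 0]
r7 m[φ0→X7] = [12, 12]
r7 m[φ0→X12] = [1, 0]
r7 m[φ1→X12] = [12, 13]
r7 m[φ1→X4] = [5, 4]
r7 m[φ2→X14] = [11, 7]
r7 m[φ2→X4] = [8, 9]
r7 m[φ3→X14] = [5, 6]
r7 m[φ3→X11] = [13, 12]
r7 m[φ4→X4] = [0, 3]
r7 m[φ4→X9] = [16, 13]
r7 m[φ5→X13] = [13, 13]
r7 m[φ5→X4] = [0, 0]
r7 m[φ6→X6] = [15, 12]
r7 m[φ6→X11] = [0, 4]
r7 m[φ7→X12] = [0, 0]
r7 m[X7→φ0] = [0, 0]
r7 m[X13→φ5] = [0, 0]
r7 m[X6→φ6] = [0, 0]
r7 m[X14→φ2] = [5, 6]
r7 m[X14→φ3] = [11, 7]
r7 m[X12→φ0] = [11, 12]
r7 m[X12→φ1] = [1, 0]
r7 m[X12→φ7] = [12, 12]
r7 m[X4→φ1] = [8, 12]
r7 m[X4→φ2] = [5, 7]
r7 m[X4→φ4] = [13, 13]
r7 m[X4→φ5] = [13, 16]
r7 m[X11→φ3] = [0, 4]
r7 m[X11→φ6] = [12, 11]
r7 m[X9→φ4] = [0, 0]
r8 m[φ0→X7] = [12, 12]
r8 m[φ0→X12] = [1, 0]
r8 m[φ1→X12] = [12, 13]
r8 m[φ1→X4] = [5, 4]
r8 m[φ2→X14] = [11, 7]
r8 m[φ2→X4] = [8, 9]
r8 m[φ3→X14] = [5, 6]
r8 m[φ3→X11] = [13, 12]
r8 m[φ4→X4] = [0, 3]
r8 m[φ4→X9] = [16, 13]
r8 m[φ5→X13] = [13, 13]
r8 m[φ5→X4] = [0, 0]
r8 m[φ6→X6] = [15, 12]
r8 m[φ6→X11] = [0, 4]
r8 m[φ7→X12] = [0, 0]
r8 m[X7→φ0] = [0, 0]
r8 m[X13→φ5] = [0, 0]
r8 m[X6→φ6] = [0, 0]
r8 m[X14→φ2] = [5, 6]
r8 m[X14→φ3] = [11, 7]
r8 m[X12→φ0] = [12, 13]
r8 m[X12→φ1] = [1, 0]
r8 m[X12→φ7] = [13, 13]
r8 m[X4→φ1] = [8, 12]
r8 m[X4→φ2] = [5, 7]
r8 m[X4→φ4] = [13, 13]
r8 m[X4→φ5] = [13, 16]
r8 m[X11→φ3] = [0, 4]
r8 m[X11→φ6] = [13, 12]
r8 m[X9→φ4] = [0, 0]
r9 m[φ0→X7] = [13, 13]
r9 m[φ0→X12] = [1, 0]
r9 m[φ1→X12] = [12, 13]
r9 m[φ1→X4] = [5, 4]
r9 m[φ2→X14] = [11, 7]
r9 m[φ2→X4] = [8, 9]
r9 m[φ3→X14] = [5, 6]
r9 m[φ3→X11] = [13, 12]
r9 m[φ4→X4] = [0, 3]
r9 m[φ4→X9] = [16, 13]
r9 m[φ5→X13] = [13, 13]
r9 m[φ5→X4] = [0, 0]
r9 m[φ6→X6] = [16, 13]
r9 m[φ6→X11] = [0, 4]
r9 m[φ7→X12] = [0, 0]
r9 m[X7→φ0] = [0, 0]
r9 m[X13→φ5] = [0, 0]
r9 m[X6→φ6] = [0, 0]
r9 m[X14→φ2] = [5, 6]
r9 m[X14→φ3] = [11, 7]
r9 m[X12→φ0] = [12, 13]
r9 m[X12→φ1] = [1, 0]
r9 m[X12→φ7] = [13, 13]
r9 m[X4→φ1] = [8, 12]
r9 m[X4→φ2] = [5, 7]
r9 m[X4→φ4] = [13, 13]
r9 m[X4→φ5] = [13, 16]
r9 m[X11→φ3] = [0, 4]
r9 m[X11→φ6] = [13, 12]
r9 m[X9→φ4] = [0, 0]
r10 m[φ0→X7] = [13, 13]
r10 m[φ0→X12] = [1, 0]
r10 m[φ1→X12] = [12, 13]
r10 m[φ1→X4] = [5, 4]
r10 m[φ2→X14] = [11, 7]
r10 m[φ2→X4] = [8, 9]
r10 m[φ3→X14] = [5, 6]
r10 m[φ3→X11] = [13, 12]
r10 m[φ4→X4] = [0, 3]
r10 m[φ4→X9] = [16, 13]
r10 m[φ5→X13] = [13, 13]
r10 m[φ5→X4] = [0, 0]
r10 m[φ6→X6] = [16, 13]
r10 m[φ6→X11] = [0, 4]
r10 m[φ7→X12] = [0, 0]
r10 m[X7→φ0] = [0, 0]
r10 m[X13→φ5] = [0, 0]
r10 m[X6→φ6] = [0, 0]
r10 m[X14→φ2] = [5, 6]
r10 m[X14→φ3] = [11, 7]
r10 m[X12→φ0] = [12, 13]
r10 m[X12→φ1] = [1, 0]
r10 m[X12→φ7] = [13, 13]
r10 m[X4→φ1] = [8, 12]
r10 m[X4→φ2] = [5, 7]
r10 m[X4→φ4] = [13, 13]
r10 m[X4→φ5] = [13, 16]
r10 m[X11→φ3] = [0, 4]
r10 m[X11→φ6] = [13, 12]
r10 m[X9→φ4] = [0, 0]
fixed point reached at round 10
b[X9] = ⊗ incoming = [16, 13]

b[X9] = [16, 13]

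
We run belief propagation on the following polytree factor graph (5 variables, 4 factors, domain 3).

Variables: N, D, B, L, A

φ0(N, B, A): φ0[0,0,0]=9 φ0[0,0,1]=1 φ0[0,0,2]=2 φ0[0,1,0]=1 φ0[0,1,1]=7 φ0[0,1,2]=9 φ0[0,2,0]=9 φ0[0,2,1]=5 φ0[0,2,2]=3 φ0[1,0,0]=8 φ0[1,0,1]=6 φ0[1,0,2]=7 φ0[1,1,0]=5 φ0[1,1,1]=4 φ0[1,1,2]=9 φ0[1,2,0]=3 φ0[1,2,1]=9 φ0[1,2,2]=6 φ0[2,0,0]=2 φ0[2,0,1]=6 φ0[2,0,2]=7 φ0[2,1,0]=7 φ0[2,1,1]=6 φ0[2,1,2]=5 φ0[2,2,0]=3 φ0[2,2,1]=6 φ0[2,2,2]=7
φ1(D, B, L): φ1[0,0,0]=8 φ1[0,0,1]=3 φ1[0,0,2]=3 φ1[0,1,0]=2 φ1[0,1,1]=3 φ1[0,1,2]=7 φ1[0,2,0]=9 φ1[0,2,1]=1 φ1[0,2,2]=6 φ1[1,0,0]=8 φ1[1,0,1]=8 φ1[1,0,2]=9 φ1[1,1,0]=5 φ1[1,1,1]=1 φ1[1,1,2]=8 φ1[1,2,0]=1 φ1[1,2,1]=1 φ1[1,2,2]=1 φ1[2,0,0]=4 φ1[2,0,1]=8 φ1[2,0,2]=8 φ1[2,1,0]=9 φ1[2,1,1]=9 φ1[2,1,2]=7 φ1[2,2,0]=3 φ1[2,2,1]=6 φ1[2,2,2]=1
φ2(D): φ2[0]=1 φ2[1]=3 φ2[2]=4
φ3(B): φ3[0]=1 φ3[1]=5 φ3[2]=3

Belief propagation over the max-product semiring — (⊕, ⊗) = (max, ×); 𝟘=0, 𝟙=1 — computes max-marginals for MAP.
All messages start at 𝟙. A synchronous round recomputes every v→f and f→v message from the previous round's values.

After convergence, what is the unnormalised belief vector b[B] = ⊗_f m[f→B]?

init: all messages = 𝟙 over 3 values
r1 m[φ0→N] = [9, 9, 7]
r1 m[φ0→B] = [9, 9, 9]
r1 m[φ0→A] = [9, 9, 9]
r1 m[φ1→D] = [9, 9, 9]
r1 m[φ1→B] = [9, 9, 9]
r1 m[φ1→L] = [9, 9, 9]
r1 m[φ2→D] = [1, 3, 4]
r1 m[φ3→B] = [1, 5, 3]
r1 m[N→φ0] = [1, 1, 1]
r1 m[D→φ1] = [1, 1, 1]
r1 m[D→φ2] = [1, 1, 1]
r1 m[B→φ0] = [1, 1, 1]
r1 m[B→φ1] = [1, 1, 1]
r1 m[B→φ3] = [1, 1, 1]
r1 m[L→φ1] = [1, 1, 1]
r1 m[A→φ0] = [1, 1, 1]
r2 m[φ0→N] = [9, 9, 7]
r2 m[φ0→B] = [9, 9, 9]
r2 m[φ0→A] = [9, 9, 9]
r2 m[φ1→D] = [9, 9, 9]
r2 m[φ1→B] = [9, 9, 9]
r2 m[φ1→L] = [9, 9, 9]
r2 m[φ2→D] = [1, 3, 4]
r2 m[φ3→B] = [1, 5, 3]
r2 m[N→φ0] = [1, 1, 1]
r2 m[D→φ1] = [1, 3, 4]
r2 m[D→φ2] = [9, 9, 9]
r2 m[B→φ0] = [9, 45, 27]
r2 m[B→φ1] = [9, 45, 27]
r2 m[B→φ3] = [81, 81, 81]
r2 m[L→φ1] = [1, 1, 1]
r2 m[A→φ0] = [1, 1, 1]
r3 m[φ0→N] = [405, 405, 315]
r3 m[φ0→B] = [9, 9, 9]
r3 m[φ0→A] = [315, 315, 405]
r3 m[φ1→D] = [315, 360, 405]
r3 m[φ1→B] = [32, 36, 24]
r3 m[φ1→L] = [1620, 1620, 1260]
r3 m[φ2→D] = [1, 3, 4]
r3 m[φ3→B] = [1, 5, 3]
r3 m[N→φ0] = [1, 1, 1]
r3 m[D→φ1] = [1, 3, 4]
r3 m[D→φ2] = [9, 9, 9]
r3 m[B→φ0] = [9, 45, 27]
r3 m[B→φ1] = [9, 45, 27]
r3 m[B→φ3] = [81, 81, 81]
r3 m[L→φ1] = [1, 1, 1]
r3 m[A→φ0] = [1, 1, 1]
r4 m[φ0→N] = [405, 405, 315]
r4 m[φ0→B] = [9, 9, 9]
r4 m[φ0→A] = [315, 315, 405]
r4 m[φ1→D] = [315, 360, 405]
r4 m[φ1→B] = [32, 36, 24]
r4 m[φ1→L] = [1620, 1620, 1260]
r4 m[φ2→D] = [1, 3, 4]
r4 m[φ3→B] = [1, 5, 3]
r4 m[N→φ0] = [1, 1, 1]
r4 m[D→φ1] = [1, 3, 4]
r4 m[D→φ2] = [315, 360, 405]
r4 m[B→φ0] = [32, 180, 72]
r4 m[B→φ1] = [9, 45, 27]
r4 m[B→φ3] = [288, 324, 216]
r4 m[L→φ1] = [1, 1, 1]
r4 m[A→φ0] = [1, 1, 1]
r5 m[φ0→N] = [1620, 1620, 1260]
r5 m[φ0→B] = [9, 9, 9]
r5 m[φ0→A] = [1260, 1260, 1620]
r5 m[φ1→D] = [315, 360, 405]
r5 m[φ1→B] = [32, 36, 24]
r5 m[φ1→L] = [1620, 1620, 1260]
r5 m[φ2→D] = [1, 3, 4]
r5 m[φ3→B] = [1, 5, 3]
r5 m[N→φ0] = [1, 1, 1]
r5 m[D→φ1] = [1, 3, 4]
r5 m[D→φ2] = [315, 360, 405]
r5 m[B→φ0] = [32, 180, 72]
r5 m[B→φ1] = [9, 45, 27]
r5 m[B→φ3] = [288, 324, 216]
r5 m[L→φ1] = [1, 1, 1]
r5 m[A→φ0] = [1, 1, 1]
r6 m[φ0→N] = [1620, 1620, 1260]
r6 m[φ0→B] = [9, 9, 9]
r6 m[φ0→A] = [1260, 1260, 1620]
r6 m[φ1→D] = [315, 360, 405]
r6 m[φ1→B] = [32, 36, 24]
r6 m[φ1→L] = [1620, 1620, 1260]
r6 m[φ2→D] = [1, 3, 4]
r6 m[φ3→B] = [1, 5, 3]
r6 m[N→φ0] = [1, 1, 1]
r6 m[D→φ1] = [1, 3, 4]
r6 m[D→φ2] = [315, 360, 405]
r6 m[B→φ0] = [32, 180, 72]
r6 m[B→φ1] = [9, 45, 27]
r6 m[B→φ3] = [288, 324, 216]
r6 m[L→φ1] = [1, 1, 1]
r6 m[A→φ0] = [1, 1, 1]
fixed point reached at round 6
b[B] = ⊗ incoming = [288, 1620, 648]

b[B] = [288, 1620, 648]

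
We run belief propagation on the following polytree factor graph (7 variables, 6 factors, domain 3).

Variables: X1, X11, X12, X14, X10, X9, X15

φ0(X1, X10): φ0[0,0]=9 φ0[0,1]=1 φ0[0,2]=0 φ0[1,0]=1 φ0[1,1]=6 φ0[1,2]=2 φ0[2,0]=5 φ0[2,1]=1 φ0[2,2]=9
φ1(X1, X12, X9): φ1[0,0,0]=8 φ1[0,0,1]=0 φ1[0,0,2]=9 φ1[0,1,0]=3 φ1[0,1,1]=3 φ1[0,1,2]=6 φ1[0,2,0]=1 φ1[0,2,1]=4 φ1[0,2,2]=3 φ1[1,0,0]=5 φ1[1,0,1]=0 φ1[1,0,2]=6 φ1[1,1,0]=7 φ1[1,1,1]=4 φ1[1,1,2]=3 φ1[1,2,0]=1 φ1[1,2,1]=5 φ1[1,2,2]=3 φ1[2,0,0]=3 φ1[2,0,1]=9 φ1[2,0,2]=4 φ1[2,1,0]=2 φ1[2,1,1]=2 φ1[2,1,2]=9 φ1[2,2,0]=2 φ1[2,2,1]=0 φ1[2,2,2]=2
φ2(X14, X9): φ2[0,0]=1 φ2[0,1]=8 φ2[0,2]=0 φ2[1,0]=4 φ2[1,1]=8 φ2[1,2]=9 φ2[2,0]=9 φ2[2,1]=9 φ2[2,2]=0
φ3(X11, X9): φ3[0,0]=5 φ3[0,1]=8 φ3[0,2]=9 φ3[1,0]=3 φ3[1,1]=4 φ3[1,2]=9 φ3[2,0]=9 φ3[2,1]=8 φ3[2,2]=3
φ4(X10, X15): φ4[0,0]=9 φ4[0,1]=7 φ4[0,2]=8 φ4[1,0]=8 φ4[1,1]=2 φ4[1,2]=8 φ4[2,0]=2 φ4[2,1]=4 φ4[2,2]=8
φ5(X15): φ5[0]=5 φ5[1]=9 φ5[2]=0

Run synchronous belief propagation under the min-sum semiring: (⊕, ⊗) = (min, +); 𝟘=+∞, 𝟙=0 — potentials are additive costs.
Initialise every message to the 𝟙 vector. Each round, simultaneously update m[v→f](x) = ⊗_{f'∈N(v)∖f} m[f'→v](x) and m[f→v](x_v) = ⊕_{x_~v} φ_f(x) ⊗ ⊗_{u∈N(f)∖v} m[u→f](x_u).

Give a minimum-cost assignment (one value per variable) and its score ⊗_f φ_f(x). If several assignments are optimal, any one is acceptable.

assignment: (X1=0, X11=1, X12=2, X14=0, X10=2, X9=0, X15=0); score = 12

init: all messages = 𝟙 over 3 values
r1 m[φ0→X1] = [0, 1, 1]
r1 m[φ0→X10] = [1, 1, 0]
r1 m[φ1→X1] = [0, 0, 0]
r1 m[φ1→X12] = [0, 2, 0]
r1 m[φ1→X9] = [1, 0, 2]
r1 m[φ2→X14] = [0, 4, 0]
r1 m[φ2→X9] = [1, 8, 0]
r1 m[φ3→X11] = [5, 3, 3]
r1 m[φ3→X9] = [3, 4, 3]
r1 m[φ4→X10] = [7, 2, 2]
r1 m[φ4→X15] = [2, 2, 8]
r1 m[φ5→X15] = [5, 9, 0]
r1 m[X1→φ0] = [0, 0, 0]
r1 m[X1→φ1] = [0, 0, 0]
r1 m[X11→φ3] = [0, 0, 0]
r1 m[X12→φ1] = [0, 0, 0]
r1 m[X14→φ2] = [0, 0, 0]
r1 m[X10→φ0] = [0, 0, 0]
r1 m[X10→φ4] = [0, 0, 0]
r1 m[X9→φ1] = [0, 0, 0]
r1 m[X9→φ2] = [0, 0, 0]
r1 m[X9→φ3] = [0, 0, 0]
r1 m[X15→φ4] = [0, 0, 0]
r1 m[X15→φ5] = [0, 0, 0]
r2 m[φ0→X1] = [0, 1, 1]
r2 m[φ0→X10] = [1, 1, 0]
r2 m[φ1→X1] = [0, 0, 0]
r2 m[φ1→X12] = [0, 2, 0]
r2 m[φ1→X9] = [1, 0, 2]
r2 m[φ2→X14] = [0, 4, 0]
r2 m[φ2→X9] = [1, 8, 0]
r2 m[φ3→X11] = [5, 3, 3]
r2 m[φ3→X9] = [3, 4, 3]
r2 m[φ4→X10] = [7, 2, 2]
r2 m[φ4→X15] = [2, 2, 8]
r2 m[φ5→X15] = [5, 9, 0]
r2 m[X1→φ0] = [0, 0, 0]
r2 m[X1→φ1] = [0, 1, 1]
r2 m[X11→φ3] = [0, 0, 0]
r2 m[X12→φ1] = [0, 0, 0]
r2 m[X14→φ2] = [0, 0, 0]
r2 m[X10→φ0] = [7, 2, 2]
r2 m[X10→φ4] = [1, 1, 0]
r2 m[X9→φ1] = [4, 12, 3]
r2 m[X9→φ2] = [4, 4, 5]
r2 m[X9→φ3] = [2, 8, 2]
r2 m[X15→φ4] = [5, 9, 0]
r2 m[X15→φ5] = [2, 2, 8]
r3 m[φ0→X1] = [2, 4, 3]
r3 m[φ0→X10] = [1, 1, 0]
r3 m[φ1→X1] = [5, 5, 5]
r3 m[φ1→X12] = [8, 7, 5]
r3 m[φ1→X9] = [1, 0, 3]
r3 m[φ2→X14] = [5, 8, 5]
r3 m[φ2→X9] = [1, 8, 0]
r3 m[φ3→X11] = [7, 5, 5]
r3 m[φ3→X9] = [3, 4, 3]
r3 m[φ4→X10] = [8, 8, 7]
r3 m[φ4→X15] = [2, 3, 8]
r3 m[φ5→X15] = [5, 9, 0]
r3 m[X1→φ0] = [0, 0, 0]
r3 m[X1→φ1] = [0, 1, 1]
r3 m[X11→φ3] = [0, 0, 0]
r3 m[X12→φ1] = [0, 0, 0]
r3 m[X14→φ2] = [0, 0, 0]
r3 m[X10→φ0] = [7, 2, 2]
r3 m[X10→φ4] = [1, 1, 0]
r3 m[X9→φ1] = [4, 12, 3]
r3 m[X9→φ2] = [4, 4, 5]
r3 m[X9→φ3] = [2, 8, 2]
r3 m[X15→φ4] = [5, 9, 0]
r3 m[X15→φ5] = [2, 2, 8]
r4 m[φ0→X1] = [2, 4, 3]
r4 m[φ0→X10] = [1, 1, 0]
r4 m[φ1→X1] = [5, 5, 5]
r4 m[φ1→X12] = [8, 7, 5]
r4 m[φ1→X9] = [1, 0, 3]
r4 m[φ2→X14] = [5, 8, 5]
r4 m[φ2→X9] = [1, 8, 0]
r4 m[φ3→X11] = [7, 5, 5]
r4 m[φ3→X9] = [3, 4, 3]
r4 m[φ4→X10] = [8, 8, 7]
r4 m[φ4→X15] = [2, 3, 8]
r4 m[φ5→X15] = [5, 9, 0]
r4 m[X1→φ0] = [5, 5, 5]
r4 m[X1→φ1] = [2, 4, 3]
r4 m[X11→φ3] = [0, 0, 0]
r4 m[X12→φ1] = [0, 0, 0]
r4 m[X14→φ2] = [0, 0, 0]
r4 m[X10→φ0] = [8, 8, 7]
r4 m[X10→φ4] = [1, 1, 0]
r4 m[X9→φ1] = [4, 12, 3]
r4 m[X9→φ2] = [4, 4, 6]
r4 m[X9→φ3] = [2, 8, 3]
r4 m[X15→φ4] = [5, 9, 0]
r4 m[X15→φ5] = [2, 3, 8]
r5 m[φ0→X1] = [7, 9, 9]
r5 m[φ0→X10] = [6, 6, 5]
r5 m[φ1→X1] = [5, 5, 5]
r5 m[φ1→X12] = [10, 9, 7]
r5 m[φ1→X9] = [3, 2, 5]
r5 m[φ2→X14] = [5, 8, 6]
r5 m[φ2→X9] = [1, 8, 0]
r5 m[φ3→X11] = [7, 5, 6]
r5 m[φ3→X9] = [3, 4, 3]
r5 m[φ4→X10] = [8, 8, 7]
r5 m[φ4→X15] = [2, 3, 8]
r5 m[φ5→X15] = [5, 9, 0]
r5 m[X1→φ0] = [5, 5, 5]
r5 m[X1→φ1] = [2, 4, 3]
r5 m[X11→φ3] = [0, 0, 0]
r5 m[X12→φ1] = [0, 0, 0]
r5 m[X14→φ2] = [0, 0, 0]
r5 m[X10→φ0] = [8, 8, 7]
r5 m[X10→φ4] = [1, 1, 0]
r5 m[X9→φ1] = [4, 12, 3]
r5 m[X9→φ2] = [4, 4, 6]
r5 m[X9→φ3] = [2, 8, 3]
r5 m[X15→φ4] = [5, 9, 0]
r5 m[X15→φ5] = [2, 3, 8]
r6 m[φ0→X1] = [7, 9, 9]
r6 m[φ0→X10] = [6, 6, 5]
r6 m[φ1→X1] = [5, 5, 5]
r6 m[φ1→X12] = [10, 9, 7]
r6 m[φ1→X9] = [3, 2, 5]
r6 m[φ2→X14] = [5, 8, 6]
r6 m[φ2→X9] = [1, 8, 0]
r6 m[φ3→X11] = [7, 5, 6]
r6 m[φ3→X9] = [3, 4, 3]
r6 m[φ4→X10] = [8, 8, 7]
r6 m[φ4→X15] = [2, 3, 8]
r6 m[φ5→X15] = [5, 9, 0]
r6 m[X1→φ0] = [5, 5, 5]
r6 m[X1→φ1] = [7, 9, 9]
r6 m[X11→φ3] = [0, 0, 0]
r6 m[X12→φ1] = [0, 0, 0]
r6 m[X14→φ2] = [0, 0, 0]
r6 m[X10→φ0] = [8, 8, 7]
r6 m[X10→φ4] = [6, 6, 5]
r6 m[X9→φ1] = [4, 12, 3]
r6 m[X9→φ2] = [6, 6, 8]
r6 m[X9→φ3] = [4, 10, 5]
r6 m[X15→φ4] = [5, 9, 0]
r6 m[X15→φ5] = [2, 3, 8]
r7 m[φ0→X1] = [7, 9, 9]
r7 m[φ0→X10] = [6, 6, 5]
r7 m[φ1→X1] = [5, 5, 5]
r7 m[φ1→X12] = [16, 14, 12]
r7 m[φ1→X9] = [8, 7, 10]
r7 m[φ2→X14] = [7, 10, 8]
r7 m[φ2→X9] = [1, 8, 0]
r7 m[φ3→X11] = [9, 7, 8]
r7 m[φ3→X9] = [3, 4, 3]
r7 m[φ4→X10] = [8, 8, 7]
r7 m[φ4→X15] = [7, 8, 13]
r7 m[φ5→X15] = [5, 9, 0]
r7 m[X1→φ0] = [5, 5, 5]
r7 m[X1→φ1] = [7, 9, 9]
r7 m[X11→φ3] = [0, 0, 0]
r7 m[X12→φ1] = [0, 0, 0]
r7 m[X14→φ2] = [0, 0, 0]
r7 m[X10→φ0] = [8, 8, 7]
r7 m[X10→φ4] = [6, 6, 5]
r7 m[X9→φ1] = [4, 12, 3]
r7 m[X9→φ2] = [6, 6, 8]
r7 m[X9→φ3] = [4, 10, 5]
r7 m[X15→φ4] = [5, 9, 0]
r7 m[X15→φ5] = [2, 3, 8]
r8 m[φ0→X1] = [7, 9, 9]
r8 m[φ0→X10] = [6, 6, 5]
r8 m[φ1→X1] = [5, 5, 5]
r8 m[φ1→X12] = [16, 14, 12]
r8 m[φ1→X9] = [8, 7, 10]
r8 m[φ2→X14] = [7, 10, 8]
r8 m[φ2→X9] = [1, 8, 0]
r8 m[φ3→X11] = [9, 7, 8]
r8 m[φ3→X9] = [3, 4, 3]
r8 m[φ4→X10] = [8, 8, 7]
r8 m[φ4→X15] = [7, 8, 13]
r8 m[φ5→X15] = [5, 9, 0]
r8 m[X1→φ0] = [5, 5, 5]
r8 m[X1→φ1] = [7, 9, 9]
r8 m[X11→φ3] = [0, 0, 0]
r8 m[X12→φ1] = [0, 0, 0]
r8 m[X14→φ2] = [0, 0, 0]
r8 m[X10→φ0] = [8, 8, 7]
r8 m[X10→φ4] = [6, 6, 5]
r8 m[X9→φ1] = [4, 12, 3]
r8 m[X9→φ2] = [11, 11, 13]
r8 m[X9→φ3] = [9, 15, 10]
r8 m[X15→φ4] = [5, 9, 0]
r8 m[X15→φ5] = [7, 8, 13]
r9 m[φ0→X1] = [7, 9, 9]
r9 m[φ0→X10] = [6, 6, 5]
r9 m[φ1→X1] = [5, 5, 5]
r9 m[φ1→X12] = [16, 14, 12]
r9 m[φ1→X9] = [8, 7, 10]
r9 m[φ2→X14] = [12, 15, 13]
r9 m[φ2→X9] = [1, 8, 0]
r9 m[φ3→X11] = [14, 12, 13]
r9 m[φ3→X9] = [3, 4, 3]
r9 m[φ4→X10] = [8, 8, 7]
r9 m[φ4→X15] = [7, 8, 13]
r9 m[φ5→X15] = [5, 9, 0]
r9 m[X1→φ0] = [5, 5, 5]
r9 m[X1→φ1] = [7, 9, 9]
r9 m[X11→φ3] = [0, 0, 0]
r9 m[X12→φ1] = [0, 0, 0]
r9 m[X14→φ2] = [0, 0, 0]
r9 m[X10→φ0] = [8, 8, 7]
r9 m[X10→φ4] = [6, 6, 5]
r9 m[X9→φ1] = [4, 12, 3]
r9 m[X9→φ2] = [11, 11, 13]
r9 m[X9→φ3] = [9, 15, 10]
r9 m[X15→φ4] = [5, 9, 0]
r9 m[X15→φ5] = [7, 8, 13]
r10 m[φ0→X1] = [7, 9, 9]
r10 m[φ0→X10] = [6, 6, 5]
r10 m[φ1→X1] = [5, 5, 5]
r10 m[φ1→X12] = [16, 14, 12]
r10 m[φ1→X9] = [8, 7, 10]
r10 m[φ2→X14] = [12, 15, 13]
r10 m[φ2→X9] = [1, 8, 0]
r10 m[φ3→X11] = [14, 12, 13]
r10 m[φ3→X9] = [3, 4, 3]
r10 m[φ4→X10] = [8, 8, 7]
r10 m[φ4→X15] = [7, 8, 13]
r10 m[φ5→X15] = [5, 9, 0]
r10 m[X1→φ0] = [5, 5, 5]
r10 m[X1→φ1] = [7, 9, 9]
r10 m[X11→φ3] = [0, 0, 0]
r10 m[X12→φ1] = [0, 0, 0]
r10 m[X14→φ2] = [0, 0, 0]
r10 m[X10→φ0] = [8, 8, 7]
r10 m[X10→φ4] = [6, 6, 5]
r10 m[X9→φ1] = [4, 12, 3]
r10 m[X9→φ2] = [11, 11, 13]
r10 m[X9→φ3] = [9, 15, 10]
r10 m[X15→φ4] = [5, 9, 0]
r10 m[X15→φ5] = [7, 8, 13]
fixed point reached at round 10
traceback from X1: (X1=0, X11=1, X12=2, X14=0, X10=2, X9=0, X15=0), score=12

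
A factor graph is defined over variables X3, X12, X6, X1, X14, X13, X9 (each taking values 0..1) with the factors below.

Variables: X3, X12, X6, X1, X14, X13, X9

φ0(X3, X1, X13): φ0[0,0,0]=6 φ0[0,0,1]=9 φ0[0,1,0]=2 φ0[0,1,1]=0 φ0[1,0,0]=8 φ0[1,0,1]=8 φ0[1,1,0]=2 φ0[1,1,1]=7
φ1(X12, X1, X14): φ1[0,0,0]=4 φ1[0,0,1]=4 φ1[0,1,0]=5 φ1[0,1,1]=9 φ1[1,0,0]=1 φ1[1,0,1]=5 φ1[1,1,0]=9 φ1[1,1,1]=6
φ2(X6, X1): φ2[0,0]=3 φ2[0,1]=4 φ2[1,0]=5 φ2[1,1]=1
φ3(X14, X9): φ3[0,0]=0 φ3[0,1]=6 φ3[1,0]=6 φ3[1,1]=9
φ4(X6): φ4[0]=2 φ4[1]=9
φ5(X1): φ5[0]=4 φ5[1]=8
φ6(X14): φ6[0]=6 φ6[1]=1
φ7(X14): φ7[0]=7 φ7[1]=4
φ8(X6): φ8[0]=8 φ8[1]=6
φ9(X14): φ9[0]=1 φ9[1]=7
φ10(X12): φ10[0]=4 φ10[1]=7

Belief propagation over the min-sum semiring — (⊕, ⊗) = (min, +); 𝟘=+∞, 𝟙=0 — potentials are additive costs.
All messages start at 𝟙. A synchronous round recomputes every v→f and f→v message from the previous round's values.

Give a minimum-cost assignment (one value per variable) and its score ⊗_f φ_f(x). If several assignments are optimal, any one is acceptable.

assignment: (X3=0, X12=0, X6=0, X1=0, X14=0, X13=0, X9=0); score = 45

init: all messages = 𝟙 over 2 values
r1 m[φ0→X3] = [0, 2]
r1 m[φ0→X1] = [6, 0]
r1 m[φ0→X13] = [2, 0]
r1 m[φ1→X12] = [4, 1]
r1 m[φ1→X1] = [1, 5]
r1 m[φ1→X14] = [1, 4]
r1 m[φ2→X6] = [3, 1]
r1 m[φ2→X1] = [3, 1]
r1 m[φ3→X14] = [0, 6]
r1 m[φ3→X9] = [0, 6]
r1 m[φ4→X6] = [2, 9]
r1 m[φ5→X1] = [4, 8]
r1 m[φ6→X14] = [6, 1]
r1 m[φ7→X14] = [7, 4]
r1 m[φ8→X6] = [8, 6]
r1 m[φ9→X14] = [1, 7]
r1 m[φ10→X12] = [4, 7]
r1 m[X3→φ0] = [0, 0]
r1 m[X12→φ1] = [0, 0]
r1 m[X12→φ10] = [0, 0]
r1 m[X6→φ2] = [0, 0]
r1 m[X6→φ4] = [0, 0]
r1 m[X6→φ8] = [0, 0]
r1 m[X1→φ0] = [0, 0]
r1 m[X1→φ1] = [0, 0]
r1 m[X1→φ2] = [0, 0]
r1 m[X1→φ5] = [0, 0]
r1 m[X14→φ1] = [0, 0]
r1 m[X14→φ3] = [0, 0]
r1 m[X14→φ6] = [0, 0]
r1 m[X14→φ7] = [0, 0]
r1 m[X14→φ9] = [0, 0]
r1 m[X13→φ0] = [0, 0]
r1 m[X9→φ3] = [0, 0]
r2 m[φ0→X3] = [0, 2]
r2 m[φ0→X1] = [6, 0]
r2 m[φ0→X13] = [2, 0]
r2 m[φ1→X12] = [4, 1]
r2 m[φ1→X1] = [1, 5]
r2 m[φ1→X14] = [1, 4]
r2 m[φ2→X6] = [3, 1]
r2 m[φ2→X1] = [3, 1]
r2 m[φ3→X14] = [0, 6]
r2 m[φ3→X9] = [0, 6]
r2 m[φ4→X6] = [2, 9]
r2 m[φ5→X1] = [4, 8]
r2 m[φ6→X14] = [6, 1]
r2 m[φ7→X14] = [7, 4]
r2 m[φ8→X6] = [8, 6]
r2 m[φ9→X14] = [1, 7]
r2 m[φ10→X12] = [4, 7]
r2 m[X3→φ0] = [0, 0]
r2 m[X12→φ1] = [4, 7]
r2 m[X12→φ10] = [4, 1]
r2 m[X6→φ2] = [10, 15]
r2 m[X6→φ4] = [11, 7]
r2 m[X6→φ8] = [5, 10]
r2 m[X1→φ0] = [8, 14]
r2 m[X1→φ1] = [13, 9]
r2 m[X1→φ2] = [11, 13]
r2 m[X1→φ5] = [10, 6]
r2 m[X14→φ1] = [14, 18]
r2 m[X14→φ3] = [15, 16]
r2 m[X14→φ6] = [9, 21]
r2 m[X14→φ7] = [8, 18]
r2 m[X14→φ9] = [14, 15]
r2 m[X13→φ0] = [0, 0]
r2 m[X9→φ3] = [0, 0]
r3 m[φ0→X3] = [14, 16]
r3 m[φ0→X1] = [6, 0]
r3 m[φ0→X13] = [14, 14]
r3 m[φ1→X12] = [28, 28]
r3 m[φ1→X1] = [22, 23]
r3 m[φ1→X14] = [18, 21]
r3 m[φ2→X6] = [14, 14]
r3 m[φ2→X1] = [13, 14]
r3 m[φ3→X14] = [0, 6]
r3 m[φ3→X9] = [15, 21]
r3 m[φ4→X6] = [2, 9]
r3 m[φ5→X1] = [4, 8]
r3 m[φ6→X14] = [6, 1]
r3 m[φ7→X14] = [7, 4]
r3 m[φ8→X6] = [8, 6]
r3 m[φ9→X14] = [1, 7]
r3 m[φ10→X12] = [4, 7]
r3 m[X3→φ0] = [0, 0]
r3 m[X12→φ1] = [4, 7]
r3 m[X12→φ10] = [4, 1]
r3 m[X6→φ2] = [10, 15]
r3 m[X6→φ4] = [11, 7]
r3 m[X6→φ8] = [5, 10]
r3 m[X1→φ0] = [8, 14]
r3 m[X1→φ1] = [13, 9]
r3 m[X1→φ2] = [11, 13]
r3 m[X1→φ5] = [10, 6]
r3 m[X14→φ1] = [14, 18]
r3 m[X14→φ3] = [15, 16]
r3 m[X14→φ6] = [9, 21]
r3 m[X14→φ7] = [8, 18]
r3 m[X14→φ9] = [14, 15]
r3 m[X13→φ0] = [0, 0]
r3 m[X9→φ3] = [0, 0]
r4 m[φ0→X3] = [14, 16]
r4 m[φ0→X1] = [6, 0]
r4 m[φ0→X13] = [14, 14]
r4 m[φ1→X12] = [28, 28]
r4 m[φ1→X1] = [22, 23]
r4 m[φ1→X14] = [18, 21]
r4 m[φ2→X6] = [14, 14]
r4 m[φ2→X1] = [13, 14]
r4 m[φ3→X14] = [0, 6]
r4 m[φ3→X9] = [15, 21]
r4 m[φ4→X6] = [2, 9]
r4 m[φ5→X1] = [4, 8]
r4 m[φ6→X14] = [6, 1]
r4 m[φ7→X14] = [7, 4]
r4 m[φ8→X6] = [8, 6]
r4 m[φ9→X14] = [1, 7]
r4 m[φ10→X12] = [4, 7]
r4 m[X3→φ0] = [0, 0]
r4 m[X12→φ1] = [4, 7]
r4 m[X12→φ10] = [28, 28]
r4 m[X6→φ2] = [10, 15]
r4 m[X6→φ4] = [22, 20]
r4 m[X6→φ8] = [16, 23]
r4 m[X1→φ0] = [39, 45]
r4 m[X1→φ1] = [23, 22]
r4 m[X1→φ2] = [32, 31]
r4 m[X1→φ5] = [41, 37]
r4 m[X14→φ1] = [14, 18]
r4 m[X14→φ3] = [32, 33]
r4 m[X14→φ6] = [26, 38]
r4 m[X14→φ7] = [25, 35]
r4 m[X14→φ9] = [31, 32]
r4 m[X13→φ0] = [0, 0]
r4 m[X9→φ3] = [0, 0]
r5 m[φ0→X3] = [45, 47]
r5 m[φ0→X1] = [6, 0]
r5 m[φ0→X13] = [45, 45]
r5 m[φ1→X12] = [41, 38]
r5 m[φ1→X1] = [22, 23]
r5 m[φ1→X14] = [31, 31]
r5 m[φ2→X6] = [35, 32]
r5 m[φ2→X1] = [13, 14]
r5 m[φ3→X14] = [0, 6]
r5 m[φ3→X9] = [32, 38]
r5 m[φ4→X6] = [2, 9]
r5 m[φ5→X1] = [4, 8]
r5 m[φ6→X14] = [6, 1]
r5 m[φ7→X14] = [7, 4]
r5 m[φ8→X6] = [8, 6]
r5 m[φ9→X14] = [1, 7]
r5 m[φ10→X12] = [4, 7]
r5 m[X3→φ0] = [0, 0]
r5 m[X12→φ1] = [4, 7]
r5 m[X12→φ10] = [28, 28]
r5 m[X6→φ2] = [10, 15]
r5 m[X6→φ4] = [22, 20]
r5 m[X6→φ8] = [16, 23]
r5 m[X1→φ0] = [39, 45]
r5 m[X1→φ1] = [23, 22]
r5 m[X1→φ2] = [32, 31]
r5 m[X1→φ5] = [41, 37]
r5 m[X14→φ1] = [14, 18]
r5 m[X14→φ3] = [32, 33]
r5 m[X14→φ6] = [26, 38]
r5 m[X14→φ7] = [25, 35]
r5 m[X14→φ9] = [31, 32]
r5 m[X13→φ0] = [0, 0]
r5 m[X9→φ3] = [0, 0]
r6 m[φ0→X3] = [45, 47]
r6 m[φ0→X1] = [6, 0]
r6 m[φ0→X13] = [45, 45]
r6 m[φ1→X12] = [41, 38]
r6 m[φ1→X1] = [22, 23]
r6 m[φ1→X14] = [31, 31]
r6 m[φ2→X6] = [35, 32]
r6 m[φ2→X1] = [13, 14]
r6 m[φ3→X14] = [0, 6]
r6 m[φ3→X9] = [32, 38]
r6 m[φ4→X6] = [2, 9]
r6 m[φ5→X1] = [4, 8]
r6 m[φ6→X14] = [6, 1]
r6 m[φ7→X14] = [7, 4]
r6 m[φ8→X6] = [8, 6]
r6 m[φ9→X14] = [1, 7]
r6 m[φ10→X12] = [4, 7]
r6 m[X3→φ0] = [0, 0]
r6 m[X12→φ1] = [4, 7]
r6 m[X12→φ10] = [41, 38]
r6 m[X6→φ2] = [10, 15]
r6 m[X6→φ4] = [43, 38]
r6 m[X6→φ8] = [37, 41]
r6 m[X1→φ0] = [39, 45]
r6 m[X1→φ1] = [23, 22]
r6 m[X1→φ2] = [32, 31]
r6 m[X1→φ5] = [41, 37]
r6 m[X14→φ1] = [14, 18]
r6 m[X14→φ3] = [45, 43]
r6 m[X14→φ6] = [39, 48]
r6 m[X14→φ7] = [38, 45]
r6 m[X14→φ9] = [44, 42]
r6 m[X13→φ0] = [0, 0]
r6 m[X9→φ3] = [0, 0]
r7 m[φ0→X3] = [45, 47]
r7 m[φ0→X1] = [6, 0]
r7 m[φ0→X13] = [45, 45]
r7 m[φ1→X12] = [41, 38]
r7 m[φ1→X1] = [22, 23]
r7 m[φ1→X14] = [31, 31]
r7 m[φ2→X6] = [35, 32]
r7 m[φ2→X1] = [13, 14]
r7 m[φ3→X14] = [0, 6]
r7 m[φ3→X9] = [45, 51]
r7 m[φ4→X6] = [2, 9]
r7 m[φ5→X1] = [4, 8]
r7 m[φ6→X14] = [6, 1]
r7 m[φ7→X14] = [7, 4]
r7 m[φ8→X6] = [8, 6]
r7 m[φ9→X14] = [1, 7]
r7 m[φ10→X12] = [4, 7]
r7 m[X3→φ0] = [0, 0]
r7 m[X12→φ1] = [4, 7]
r7 m[X12→φ10] = [41, 38]
r7 m[X6→φ2] = [10, 15]
r7 m[X6→φ4] = [43, 38]
r7 m[X6→φ8] = [37, 41]
r7 m[X1→φ0] = [39, 45]
r7 m[X1→φ1] = [23, 22]
r7 m[X1→φ2] = [32, 31]
r7 m[X1→φ5] = [41, 37]
r7 m[X14→φ1] = [14, 18]
r7 m[X14→φ3] = [45, 43]
r7 m[X14→φ6] = [39, 48]
r7 m[X14→φ7] = [38, 45]
r7 m[X14→φ9] = [44, 42]
r7 m[X13→φ0] = [0, 0]
r7 m[X9→φ3] = [0, 0]
r8 m[φ0→X3] = [45, 47]
r8 m[φ0→X1] = [6, 0]
r8 m[φ0→X13] = [45, 45]
r8 m[φ1→X12] = [41, 38]
r8 m[φ1→X1] = [22, 23]
r8 m[φ1→X14] = [31, 31]
r8 m[φ2→X6] = [35, 32]
r8 m[φ2→X1] = [13, 14]
r8 m[φ3→X14] = [0, 6]
r8 m[φ3→X9] = [45, 51]
r8 m[φ4→X6] = [2, 9]
r8 m[φ5→X1] = [4, 8]
r8 m[φ6→X14] = [6, 1]
r8 m[φ7→X14] = [7, 4]
r8 m[φ8→X6] = [8, 6]
r8 m[φ9→X14] = [1, 7]
r8 m[φ10→X12] = [4, 7]
r8 m[X3→φ0] = [0, 0]
r8 m[X12→φ1] = [4, 7]
r8 m[X12→φ10] = [41, 38]
r8 m[X6→φ2] = [10, 15]
r8 m[X6→φ4] = [43, 38]
r8 m[X6→φ8] = [37, 41]
r8 m[X1→φ0] = [39, 45]
r8 m[X1→φ1] = [23, 22]
r8 m[X1→φ2] = [32, 31]
r8 m[X1→φ5] = [41, 37]
r8 m[X14→φ1] = [14, 18]
r8 m[X14→φ3] = [45, 43]
r8 m[X14→φ6] = [39, 48]
r8 m[X14→φ7] = [38, 45]
r8 m[X14→φ9] = [44, 42]
r8 m[X13→φ0] = [0, 0]
r8 m[X9→φ3] = [0, 0]
fixed point reached at round 8
traceback from X3: (X3=0, X12=0, X6=0, X1=0, X14=0, X13=0, X9=0), score=45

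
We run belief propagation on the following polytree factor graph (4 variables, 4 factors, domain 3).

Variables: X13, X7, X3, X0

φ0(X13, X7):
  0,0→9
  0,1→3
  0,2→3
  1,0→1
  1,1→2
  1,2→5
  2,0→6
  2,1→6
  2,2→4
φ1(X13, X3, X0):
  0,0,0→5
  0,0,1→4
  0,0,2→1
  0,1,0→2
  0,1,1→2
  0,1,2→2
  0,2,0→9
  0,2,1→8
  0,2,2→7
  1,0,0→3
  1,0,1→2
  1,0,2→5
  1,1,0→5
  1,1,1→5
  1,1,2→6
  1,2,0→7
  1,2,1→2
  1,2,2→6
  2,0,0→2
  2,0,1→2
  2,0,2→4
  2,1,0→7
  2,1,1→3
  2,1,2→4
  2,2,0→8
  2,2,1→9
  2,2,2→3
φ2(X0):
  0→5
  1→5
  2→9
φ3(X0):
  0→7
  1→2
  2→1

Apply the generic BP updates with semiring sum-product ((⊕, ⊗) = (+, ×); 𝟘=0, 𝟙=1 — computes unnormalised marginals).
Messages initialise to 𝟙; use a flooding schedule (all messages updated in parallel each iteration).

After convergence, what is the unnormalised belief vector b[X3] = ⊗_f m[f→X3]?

init: all messages = 𝟙 over 3 values
r1 m[φ0→X13] = [15, 8, 16]
r1 m[φ0→X7] = [16, 11, 12]
r1 m[φ1→X13] = [40, 41, 42]
r1 m[φ1→X3] = [28, 36, 59]
r1 m[φ1→X0] = [48, 37, 38]
r1 m[φ2→X0] = [5, 5, 9]
r1 m[φ3→X0] = [7, 2, 1]
r1 m[X13→φ0] = [1, 1, 1]
r1 m[X13→φ1] = [1, 1, 1]
r1 m[X7→φ0] = [1, 1, 1]
r1 m[X3→φ1] = [1, 1, 1]
r1 m[X0→φ1] = [1, 1, 1]
r1 m[X0→φ2] = [1, 1, 1]
r1 m[X0→φ3] = [1, 1, 1]
r2 m[φ0→X13] = [15, 8, 16]
r2 m[φ0→X7] = [16, 11, 12]
r2 m[φ1→X13] = [40, 41, 42]
r2 m[φ1→X3] = [28, 36, 59]
r2 m[φ1→X0] = [48, 37, 38]
r2 m[φ2→X0] = [5, 5, 9]
r2 m[φ3→X0] = [7, 2, 1]
r2 m[X13→φ0] = [40, 41, 42]
r2 m[X13→φ1] = [15, 8, 16]
r2 m[X7→φ0] = [1, 1, 1]
r2 m[X3→φ1] = [1, 1, 1]
r2 m[X0→φ1] = [35, 10, 9]
r2 m[X0→φ2] = [336, 74, 38]
r2 m[X0→φ3] = [240, 185, 342]
r3 m[φ0→X13] = [15, 8, 16]
r3 m[φ0→X7] = [653, 454, 493]
r3 m[φ1→X13] = [790, 768, 834]
r3 m[φ1→X3] = [6736, 8828, 15774]
r3 m[φ1→X0] = [632, 506, 462]
r3 m[φ2→X0] = [5, 5, 9]
r3 m[φ3→X0] = [7, 2, 1]
r3 m[X13→φ0] = [40, 41, 42]
r3 m[X13→φ1] = [15, 8, 16]
r3 m[X7→φ0] = [1, 1, 1]
r3 m[X3→φ1] = [1, 1, 1]
r3 m[X0→φ1] = [35, 10, 9]
r3 m[X0→φ2] = [336, 74, 38]
r3 m[X0→φ3] = [240, 185, 342]
r4 m[φ0→X13] = [15, 8, 16]
r4 m[φ0→X7] = [653, 454, 493]
r4 m[φ1→X13] = [790, 768, 834]
r4 m[φ1→X3] = [6736, 8828, 15774]
r4 m[φ1→X0] = [632, 506, 462]
r4 m[φ2→X0] = [5, 5, 9]
r4 m[φ3→X0] = [7, 2, 1]
r4 m[X13→φ0] = [790, 768, 834]
r4 m[X13→φ1] = [15, 8, 16]
r4 m[X7→φ0] = [1, 1, 1]
r4 m[X3→φ1] = [1, 1, 1]
r4 m[X0→φ1] = [35, 10, 9]
r4 m[X0→φ2] = [4424, 1012, 462]
r4 m[X0→φ3] = [3160, 2530, 4158]
r5 m[φ0→X13] = [15, 8, 16]
r5 m[φ0→X7] = [12882, 8910, 9546]
r5 m[φ1→X13] = [790, 768, 834]
r5 m[φ1→X3] = [6736, 8828, 15774]
r5 m[φ1→X0] = [632, 506, 462]
r5 m[φ2→X0] = [5, 5, 9]
r5 m[φ3→X0] = [7, 2, 1]
r5 m[X13→φ0] = [790, 768, 834]
r5 m[X13→φ1] = [15, 8, 16]
r5 m[X7→φ0] = [1, 1, 1]
r5 m[X3→φ1] = [1, 1, 1]
r5 m[X0→φ1] = [35, 10, 9]
r5 m[X0→φ2] = [4424, 1012, 462]
r5 m[X0→φ3] = [3160, 2530, 4158]
r6 m[φ0→X13] = [15, 8, 16]
r6 m[φ0→X7] = [12882, 8910, 9546]
r6 m[φ1→X13] = [790, 768, 834]
r6 m[φ1→X3] = [6736, 8828, 15774]
r6 m[φ1→X0] = [632, 506, 462]
r6 m[φ2→X0] = [5, 5, 9]
r6 m[φ3→X0] = [7, 2, 1]
r6 m[X13→φ0] = [790, 768, 834]
r6 m[X13→φ1] = [15, 8, 16]
r6 m[X7→φ0] = [1, 1, 1]
r6 m[X3→φ1] = [1, 1, 1]
r6 m[X0→φ1] = [35, 10, 9]
r6 m[X0→φ2] = [4424, 1012, 462]
r6 m[X0→φ3] = [3160, 2530, 4158]
fixed point reached at round 6
b[X3] = ⊗ incoming = [6736, 8828, 15774]

b[X3] = [6736, 8828, 15774]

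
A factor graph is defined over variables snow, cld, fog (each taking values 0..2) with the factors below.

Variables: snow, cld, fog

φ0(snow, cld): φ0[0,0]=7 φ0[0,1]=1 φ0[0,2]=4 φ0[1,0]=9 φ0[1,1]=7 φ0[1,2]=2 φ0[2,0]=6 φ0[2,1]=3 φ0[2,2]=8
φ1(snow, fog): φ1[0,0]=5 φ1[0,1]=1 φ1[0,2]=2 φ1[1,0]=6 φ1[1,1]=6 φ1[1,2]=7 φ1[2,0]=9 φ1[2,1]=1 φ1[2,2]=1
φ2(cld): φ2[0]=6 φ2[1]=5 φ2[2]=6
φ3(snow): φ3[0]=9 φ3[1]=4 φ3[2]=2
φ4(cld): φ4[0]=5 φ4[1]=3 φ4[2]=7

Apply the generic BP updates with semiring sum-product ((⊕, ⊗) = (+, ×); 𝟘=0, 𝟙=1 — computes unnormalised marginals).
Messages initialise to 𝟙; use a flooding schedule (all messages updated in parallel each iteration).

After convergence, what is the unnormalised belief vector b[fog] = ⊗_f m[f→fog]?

b[fog] = [38799, 15675, 21048]

init: all messages = 𝟙 over 3 values
r1 m[φ0→snow] = [12, 18, 17]
r1 m[φ0→cld] = [22, 11, 14]
r1 m[φ1→snow] = [8, 19, 11]
r1 m[φ1→fog] = [20, 8, 10]
r1 m[φ2→cld] = [6, 5, 6]
r1 m[φ3→snow] = [9, 4, 2]
r1 m[φ4→cld] = [5, 3, 7]
r1 m[snow→φ0] = [1, 1, 1]
r1 m[snow→φ1] = [1, 1, 1]
r1 m[snow→φ3] = [1, 1, 1]
r1 m[cld→φ0] = [1, 1, 1]
r1 m[cld→φ2] = [1, 1, 1]
r1 m[cld→φ4] = [1, 1, 1]
r1 m[fog→φ1] = [1, 1, 1]
r2 m[φ0→snow] = [12, 18, 17]
r2 m[φ0→cld] = [22, 11, 14]
r2 m[φ1→snow] = [8, 19, 11]
r2 m[φ1→fog] = [20, 8, 10]
r2 m[φ2→cld] = [6, 5, 6]
r2 m[φ3→snow] = [9, 4, 2]
r2 m[φ4→cld] = [5, 3, 7]
r2 m[snow→φ0] = [72, 76, 22]
r2 m[snow→φ1] = [108, 72, 34]
r2 m[snow→φ3] = [96, 342, 187]
r2 m[cld→φ0] = [30, 15, 42]
r2 m[cld→φ2] = [110, 33, 98]
r2 m[cld→φ4] = [132, 55, 84]
r2 m[fog→φ1] = [1, 1, 1]
r3 m[φ0→snow] = [393, 459, 561]
r3 m[φ0→cld] = [1320, 670, 616]
r3 m[φ1→snow] = [8, 19, 11]
r3 m[φ1→fog] = [1278, 574, 754]
r3 m[φ2→cld] = [6, 5, 6]
r3 m[φ3→snow] = [9, 4, 2]
r3 m[φ4→cld] = [5, 3, 7]
r3 m[snow→φ0] = [72, 76, 22]
r3 m[snow→φ1] = [108, 72, 34]
r3 m[snow→φ3] = [96, 342, 187]
r3 m[cld→φ0] = [30, 15, 42]
r3 m[cld→φ2] = [110, 33, 98]
r3 m[cld→φ4] = [132, 55, 84]
r3 m[fog→φ1] = [1, 1, 1]
r4 m[φ0→snow] = [393, 459, 561]
r4 m[φ0→cld] = [1320, 670, 616]
r4 m[φ1→snow] = [8, 19, 11]
r4 m[φ1→fog] = [1278, 574, 754]
r4 m[φ2→cld] = [6, 5, 6]
r4 m[φ3→snow] = [9, 4, 2]
r4 m[φ4→cld] = [5, 3, 7]
r4 m[snow→φ0] = [72, 76, 22]
r4 m[snow→φ1] = [3537, 1836, 1122]
r4 m[snow→φ3] = [3144, 8721, 6171]
r4 m[cld→φ0] = [30, 15, 42]
r4 m[cld→φ2] = [6600, 2010, 4312]
r4 m[cld→φ4] = [7920, 3350, 3696]
r4 m[fog→φ1] = [1, 1, 1]
r5 m[φ0→snow] = [393, 459, 561]
r5 m[φ0→cld] = [1320, 670, 616]
r5 m[φ1→snow] = [8, 19, 11]
r5 m[φ1→fog] = [38799, 15675, 21048]
r5 m[φ2→cld] = [6, 5, 6]
r5 m[φ3→snow] = [9, 4, 2]
r5 m[φ4→cld] = [5, 3, 7]
r5 m[snow→φ0] = [72, 76, 22]
r5 m[snow→φ1] = [3537, 1836, 1122]
r5 m[snow→φ3] = [3144, 8721, 6171]
r5 m[cld→φ0] = [30, 15, 42]
r5 m[cld→φ2] = [6600, 2010, 4312]
r5 m[cld→φ4] = [7920, 3350, 3696]
r5 m[fog→φ1] = [1, 1, 1]
r6 m[φ0→snow] = [393, 459, 561]
r6 m[φ0→cld] = [1320, 670, 616]
r6 m[φ1→snow] = [8, 19, 11]
r6 m[φ1→fog] = [38799, 15675, 21048]
r6 m[φ2→cld] = [6, 5, 6]
r6 m[φ3→snow] = [9, 4, 2]
r6 m[φ4→cld] = [5, 3, 7]
r6 m[snow→φ0] = [72, 76, 22]
r6 m[snow→φ1] = [3537, 1836, 1122]
r6 m[snow→φ3] = [3144, 8721, 6171]
r6 m[cld→φ0] = [30, 15, 42]
r6 m[cld→φ2] = [6600, 2010, 4312]
r6 m[cld→φ4] = [7920, 3350, 3696]
r6 m[fog→φ1] = [1, 1, 1]
fixed point reached at round 6
b[fog] = ⊗ incoming = [38799, 15675, 21048]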